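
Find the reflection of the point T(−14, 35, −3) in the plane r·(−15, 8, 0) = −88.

With n = (−15, 8, 0), the signed offset is (n·T − (-88))/|n|² = 578/289 = 2.
T' = T − 2t·n = (−14, 35, −3) − 4·(−15, 8, 0) = (46, 3, −3).

(46, 3, -3)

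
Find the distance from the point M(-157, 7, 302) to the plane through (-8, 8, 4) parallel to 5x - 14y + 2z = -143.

9

Parallel planes share the normal n = (5, -14, 2); since (-8, 8, 4) lies on the plane, its equation is 5x - 14y + 2z = -144.
n = (5, -14, 2); n·P − (-144) = -135; |n| = 15; distance = 135/15 = 9.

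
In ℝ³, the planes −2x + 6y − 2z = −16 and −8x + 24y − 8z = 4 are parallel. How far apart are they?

Divide the second equation by 4 to match normals: −2x + 6y − 2z = 1.
With common normal n = (−2, 6, −2) (|n| = 2√11), the distance is |(-16) − 1|/|n| = 17/(2√11).

17/(2√11)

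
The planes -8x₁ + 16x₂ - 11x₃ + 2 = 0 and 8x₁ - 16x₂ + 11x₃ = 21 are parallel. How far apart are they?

Divide the second equation by -1 to match normals: -8x₁ + 16x₂ - 11x₃ = -21.
Both planes have normal n = (-8, 16, -11), |n| = 21. Any point on the first plane is at distance |(-21) − (-2)|/|n| = 19/21 from the second.

19/21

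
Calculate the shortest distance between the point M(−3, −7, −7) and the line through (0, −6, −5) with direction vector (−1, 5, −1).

√14

Direction vector d = (−1, 5, −1).
AP = (−3, −1, −2); AP·d = 0, |AP|² = 14, |d|² = 27.
distance² = |AP|² − (AP·d)²/|d|² = 14 − 0/27 = 14, so the distance is √14.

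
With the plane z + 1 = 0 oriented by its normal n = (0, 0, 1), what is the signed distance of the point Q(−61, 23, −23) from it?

-22

n·Q − (-1) = -22.
|n| = 1, so the signed distance is -22/1 = -22.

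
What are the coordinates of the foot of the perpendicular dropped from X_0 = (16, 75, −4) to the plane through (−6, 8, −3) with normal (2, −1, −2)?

n = (2, −1, −2), |n|² = 9, and n·X_0 − (-14) = -21.
t = -21/9 = -7/3, so the foot is X_0 − t·n = (16, 75, −4) − (-7/3)·(2, −1, −2) = (62/3, 218/3, −26/3).

(62/3, 218/3, -26/3)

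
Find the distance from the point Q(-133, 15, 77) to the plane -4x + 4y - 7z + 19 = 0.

Normal vector n = (-4, 4, -7), and n·(-133, 15, 77) - (-19) = 72.
|n| = √(16 + 16 + 49) = 9, so the distance is |72|/9 = 8.

8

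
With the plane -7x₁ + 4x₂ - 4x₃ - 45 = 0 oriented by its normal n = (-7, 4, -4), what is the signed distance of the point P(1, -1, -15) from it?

4/9

n·P − 45 = 4.
|n| = 9, so the signed distance is 4/9.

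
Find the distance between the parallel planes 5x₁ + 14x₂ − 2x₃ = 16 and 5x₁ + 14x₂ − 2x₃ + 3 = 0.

With common normal n = (5, 14, −2) (|n| = 15), the distance is |16 − (-3)|/|n| = 19/15.

19/15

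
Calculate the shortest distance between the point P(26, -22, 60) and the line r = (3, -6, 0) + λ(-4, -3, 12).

41

Direction vector d = (-4, -3, 12).
AP = (23, -16, 60), and AP × d = (-12, -516, -133).
|AP × d|² = 284089 and |d|² = 169, so the distance is √(284089/169) = √1681 = 41.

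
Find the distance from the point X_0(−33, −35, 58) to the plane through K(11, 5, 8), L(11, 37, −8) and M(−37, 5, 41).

KL = (0, 32, −16) and KM = (−48, 0, 33), so a normal is n = KL × KM = (1056, 768, 1536).
n = (1056, 768, 1536); n·P − 27744 = -384; |n| = 2016; distance = 384/2016 = 4/21.

4/21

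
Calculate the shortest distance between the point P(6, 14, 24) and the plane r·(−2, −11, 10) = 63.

Normal vector n = (−2, −11, 10), and n·(6, 14, 24) − 63 = 11.
|n| = √(4 + 121 + 100) = 15, so the distance is |11|/15 = 11/15.

11/15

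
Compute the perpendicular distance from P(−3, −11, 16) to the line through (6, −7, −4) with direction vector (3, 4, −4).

8√2

Direction vector d = (3, 4, −4).
AP = (−9, −4, 20), and AP × d = (−64, 24, −24).
|AP × d|² = 5248 and |d|² = 41, so the distance is √(5248/41) = √128 = 8√2.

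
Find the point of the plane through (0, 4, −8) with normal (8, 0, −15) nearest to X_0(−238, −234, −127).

n = (8, 0, −15), |n|² = 289, and n·X_0 − 120 = -119.
t = -119/289 = -7/17, so the foot is X_0 − t·n = (−238, −234, −127) − (-7/17)·(8, 0, −15) = (−3990/17, −234, −2264/17).

(-3990/17, -234, -2264/17)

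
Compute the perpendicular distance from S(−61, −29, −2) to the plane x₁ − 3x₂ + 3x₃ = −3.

n = (1, −3, 3); n·P − (-3) = 23; |n| = √19; distance = 23/√19 = 23√19/19.

23√19/19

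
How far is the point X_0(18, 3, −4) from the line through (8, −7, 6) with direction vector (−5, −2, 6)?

2√10

Direction vector d = (−5, −2, 6).
AP = (10, 10, −10); AP·d = -130, |AP|² = 300, |d|² = 65.
distance² = |AP|² − (AP·d)²/|d|² = 300 − 16900/65 = 40, so the distance is 2√10.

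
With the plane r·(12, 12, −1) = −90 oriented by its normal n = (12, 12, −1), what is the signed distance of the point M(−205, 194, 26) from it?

n·M − (-90) = -68.
|n| = 17, so the signed distance is -68/17 = -4.

-4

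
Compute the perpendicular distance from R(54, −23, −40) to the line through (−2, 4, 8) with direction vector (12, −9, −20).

4√34

Direction vector d = (12, −9, −20).
AP = (56, −27, −48), and AP × d = (108, 544, −180).
|AP × d|² = 340000 and |d|² = 625, so the distance is √(340000/625) = √544 = 4√34.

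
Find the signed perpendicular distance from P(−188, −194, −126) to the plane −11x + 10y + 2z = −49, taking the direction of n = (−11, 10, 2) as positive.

-5

n·P − (-49) = -75.
|n| = 15, so the signed distance is -75/15 = -5.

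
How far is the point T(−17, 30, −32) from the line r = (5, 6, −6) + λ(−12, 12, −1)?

2√145

Direction vector d = (−12, 12, −1).
AP = (−22, 24, −26), and AP × d = (288, 290, 24).
|AP × d|² = 167620 and |d|² = 289, so the distance is √(167620/289) = √580 = 2√145.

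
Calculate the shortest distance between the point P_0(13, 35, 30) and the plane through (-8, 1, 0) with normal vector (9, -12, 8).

The plane has equation n·(r − (-8, 1, 0)) = 0, i.e. n·r = -84.
Then n·(13, 35, 30) - (-84) = 21.
|n| = √(81 + 144 + 64) = 17, so the distance is |21|/17 = 21/17.

21/17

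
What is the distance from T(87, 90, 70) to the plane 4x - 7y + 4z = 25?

d = |4·87 + (-7)·90 + 4·70 − 25| / √(16 + 49 + 16) = |-27| / 9 = 3.

3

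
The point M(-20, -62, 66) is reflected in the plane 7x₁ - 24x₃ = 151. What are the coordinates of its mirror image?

With n = (7, 0, -24), the signed offset is (n·M − 151)/|n|² = -1875/625 = -3.
M' = M − 2t·n = (-20, -62, 66) − (-6)·(7, 0, -24) = (22, -62, -78).

(22, -62, -78)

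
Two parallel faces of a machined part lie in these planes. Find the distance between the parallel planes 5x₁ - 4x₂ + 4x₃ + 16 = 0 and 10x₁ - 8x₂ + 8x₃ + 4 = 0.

Divide the second equation by 2 to match normals: 5x₁ - 4x₂ + 4x₃ = -2.
Both planes have normal n = (5, -4, 4), |n| = √57. Any point on the first plane is at distance |(-2) − (-16)|/|n| = 14/√57 = 14√57/57 from the second.

14√57/57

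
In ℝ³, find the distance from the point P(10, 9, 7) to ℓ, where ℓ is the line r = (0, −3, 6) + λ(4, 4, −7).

Direction vector d = (4, 4, −7).
AP = (10, 12, 1), and AP × d = (−88, 74, −8).
|AP × d|² = 13284 and |d|² = 81, so the distance is √(13284/81) = √164 = 2√41.

2√41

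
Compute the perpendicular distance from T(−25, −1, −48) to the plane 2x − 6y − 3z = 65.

5

Normal vector n = (2, −6, −3), and n·(−25, −1, −48) − 65 = 35.
|n| = √(4 + 36 + 9) = 7, so the distance is |35|/7 = 5.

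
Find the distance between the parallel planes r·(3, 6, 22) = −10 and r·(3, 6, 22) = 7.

Both planes have normal n = (3, 6, 22), |n| = 23. Any point on the first plane is at distance |7 − (-10)|/|n| = 17/23 from the second.

17/23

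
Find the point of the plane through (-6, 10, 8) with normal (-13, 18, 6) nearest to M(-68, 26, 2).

The perpendicular from M has direction n = (-13, 18, 6): r = (-68, 26, 2) + λ(-13, 18, 6).
Substitute into the plane: n·(M + λn) = 306 gives 1364 + 529λ = 306, so λ = -2.
Foot = (-68, 26, 2) + (-2)·(-13, 18, 6) = (-42, -10, -10).

(-42, -10, -10)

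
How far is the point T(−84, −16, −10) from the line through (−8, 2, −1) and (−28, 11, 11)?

A direction vector is d = (−20, 9, 12).
AP = (−76, −18, −9), and AP × d = (−135, 1092, −1044).
|AP × d|² = 2300625 and |d|² = 625, so the distance is √(2300625/625) = √3681 = 3√409.

3√409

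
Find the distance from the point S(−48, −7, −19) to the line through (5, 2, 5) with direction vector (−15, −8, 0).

Direction vector d = (−15, −8, 0).
AP = (−53, −9, −24), and AP × d = (−192, 360, 289).
|AP × d|² = 249985 and |d|² = 289, so the distance is √(249985/289) = √865.

√865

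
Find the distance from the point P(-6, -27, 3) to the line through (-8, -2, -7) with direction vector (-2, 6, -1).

Direction vector d = (-2, 6, -1).
AP = (2, -25, 10); AP·d = -164, |AP|² = 729, |d|² = 41.
distance² = |AP|² − (AP·d)²/|d|² = 729 − 26896/41 = 73, so the distance is √73.

√73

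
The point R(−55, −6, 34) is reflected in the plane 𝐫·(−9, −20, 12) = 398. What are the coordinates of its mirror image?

n = (−9, −20, 12), |n|² = 625, n·R − 398 = 625, so t = 625/625 = 1.
Foot F = R − 1·n = (−46, 14, 22); the reflection is 2F − R = (−37, 34, 10).

(-37, 34, 10)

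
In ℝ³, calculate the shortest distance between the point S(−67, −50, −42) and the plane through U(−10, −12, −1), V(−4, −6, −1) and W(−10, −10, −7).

16/√19

UV = (6, 6, 0) and UW = (0, 2, −6), so a normal is n = UV × UW = (−36, 36, 12).
n = (−36, 36, 12); n·P − (-84) = 192; |n| = 12√19; distance = 192/(12√19) = 16/√19.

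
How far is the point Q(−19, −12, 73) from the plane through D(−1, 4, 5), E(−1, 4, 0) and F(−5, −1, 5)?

26√41/41

DE = (0, 0, −5) and DF = (−4, −5, 0), so a normal is n = DE × DF = (−25, 20, 0).
Then n·(−19, −12, 73) − 105 = 130.
|n| = √(625 + 400 + 0) = 5√41, so the distance is |130|/(5√41) = 26√41/41.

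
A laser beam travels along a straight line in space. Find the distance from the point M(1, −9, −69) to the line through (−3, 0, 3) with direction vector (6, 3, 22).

Direction vector d = (6, 3, 22).
AP = (4, −9, −72), and AP × d = (18, −520, 66).
|AP × d|² = 275080 and |d|² = 529, so the distance is √(275080/529) = √520 = 2√130.

2√130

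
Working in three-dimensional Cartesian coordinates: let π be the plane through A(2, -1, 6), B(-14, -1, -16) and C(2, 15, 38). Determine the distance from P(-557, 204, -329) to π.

AB = (-16, 0, -22) and AC = (0, 16, 32), so a normal is n = AB × AC = (352, 512, -256).
n = (352, 512, -256); n·P − (-1344) = -6048; |n| = 672; distance = 6048/672 = 9.

9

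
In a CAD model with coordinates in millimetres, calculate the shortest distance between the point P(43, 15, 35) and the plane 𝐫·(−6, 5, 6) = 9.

18/√97

Normal vector n = (−6, 5, 6), and n·(43, 15, 35) − 9 = 18.
|n| = √(36 + 25 + 36) = √97, so the distance is |18|/√97 = 18/√97.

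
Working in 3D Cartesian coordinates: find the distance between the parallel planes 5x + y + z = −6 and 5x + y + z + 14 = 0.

Both planes have normal n = (5, 1, 1), |n| = 3√3. Any point on the first plane is at distance |(-14) − (-6)|/|n| = 8/(3√3) = 8√3/9 from the second.

8√3/9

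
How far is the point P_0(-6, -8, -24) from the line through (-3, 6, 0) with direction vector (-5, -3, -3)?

√394

Direction vector d = (-5, -3, -3).
AP = (-3, -14, -24); AP·d = 129, |AP|² = 781, |d|² = 43.
distance² = |AP|² − (AP·d)²/|d|² = 781 − 16641/43 = 394, so the distance is √394.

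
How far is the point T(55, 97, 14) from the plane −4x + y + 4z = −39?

28√33/33

Normal vector n = (−4, 1, 4), and n·(55, 97, 14) − (−39) = −28.
|n| = √(16 + 1 + 16) = √33, so the distance is |-28|/√33 = 28√33/33.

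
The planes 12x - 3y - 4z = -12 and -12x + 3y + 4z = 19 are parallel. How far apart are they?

7/13

Divide the second equation by -1 to match normals: 12x - 3y - 4z = -19.
With common normal n = (12, -3, -4) (|n| = 13), the distance is |(-12) − (-19)|/|n| = 7/13.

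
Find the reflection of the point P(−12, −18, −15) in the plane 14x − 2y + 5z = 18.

n = (14, −2, 5), |n|² = 225, n·P − 18 = -225, so t = -225/225 = -1.
Foot F = P − (-1)·n = (2, −20, −10); the reflection is 2F − P = (16, −22, −5).

(16, -22, -5)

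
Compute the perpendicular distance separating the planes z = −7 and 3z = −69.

16

Divide the second equation by 3 to match normals: z = -23.
With common normal n = (0, 0, 1) (|n| = 1), the distance is |(-7) − (-23)|/|n| = 16/1 = 16.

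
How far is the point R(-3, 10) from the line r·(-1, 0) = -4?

7

d = |(-1)·(-3) + 0·10 − (-4)| / √(1 + 0) = |7|/1 = 7.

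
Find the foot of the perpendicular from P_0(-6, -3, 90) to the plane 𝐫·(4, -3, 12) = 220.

n = (4, -3, 12), |n|² = 169, and n·P_0 − 220 = 845.
t = 845/169 = 5, so the foot is P_0 − t·n = (-6, -3, 90) − 5·(4, -3, 12) = (-26, 12, 30).

(-26, 12, 30)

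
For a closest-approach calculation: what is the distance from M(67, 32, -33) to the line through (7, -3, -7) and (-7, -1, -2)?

A direction vector is d = (-14, 2, 5).
AP = (60, 35, -26); AP·d = -900, |AP|² = 5501, |d|² = 225.
distance² = |AP|² − (AP·d)²/|d|² = 5501 − 810000/225 = 1901, so the distance is √1901.

√1901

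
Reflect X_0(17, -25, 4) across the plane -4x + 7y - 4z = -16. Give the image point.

(-7, 17, -20)

n = (-4, 7, -4), |n|² = 81, n·X_0 − (-16) = -243, so t = -243/81 = -3.
Foot F = X_0 − (-3)·n = (5, -4, -8); the reflection is 2F − X_0 = (-7, 17, -20).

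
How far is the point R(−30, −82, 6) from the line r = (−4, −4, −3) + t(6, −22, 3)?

4√130

Direction vector d = (6, −22, 3).
AP = (−26, −78, 9), and AP × d = (−36, 132, 1040).
|AP × d|² = 1100320 and |d|² = 529, so the distance is √(1100320/529) = √2080 = 4√130.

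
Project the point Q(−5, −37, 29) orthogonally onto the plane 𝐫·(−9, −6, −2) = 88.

The perpendicular from Q has direction n = (−9, −6, −2): r = (−5, −37, 29) + t(−9, −6, −2).
Substitute into the plane: n·(Q + tn) = 88 gives 209 + 121t = 88, so t = -1.
Foot = (−5, −37, 29) + (-1)·(−9, −6, −2) = (4, −31, 31).

(4, -31, 31)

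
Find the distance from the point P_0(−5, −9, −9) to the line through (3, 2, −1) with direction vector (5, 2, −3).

Direction vector d = (5, 2, −3).
AP = (−8, −11, −8); AP·d = -38, |AP|² = 249, |d|² = 38.
distance² = |AP|² − (AP·d)²/|d|² = 249 − 1444/38 = 211, so the distance is √211.

√211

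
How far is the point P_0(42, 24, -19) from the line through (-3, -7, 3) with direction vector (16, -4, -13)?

Direction vector d = (16, -4, -13).
AP = (45, 31, -22); AP·d = 882, |AP|² = 3470, |d|² = 441.
distance² = |AP|² − (AP·d)²/|d|² = 3470 − 777924/441 = 1706, so the distance is √1706.

√1706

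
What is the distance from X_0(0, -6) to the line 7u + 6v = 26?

The normal to the line is n = (7, 6) with |n| = √85.
|n·X_0 − 26| = |-36 − 26| = 62, so the distance is 62/√85.

62/√85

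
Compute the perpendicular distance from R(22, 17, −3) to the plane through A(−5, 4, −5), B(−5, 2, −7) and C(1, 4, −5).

AB = (0, −2, −2) and AC = (6, 0, 0), so a normal is n = AB × AC = (0, −12, 12).
Then n·(22, 17, −3) − (−108) = −132.
|n| = √(0 + 144 + 144) = 12√2, so the distance is |-132|/(12√2) = 11/√2.

11√2/2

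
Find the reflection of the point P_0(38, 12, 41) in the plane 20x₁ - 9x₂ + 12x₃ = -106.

With n = (20, -9, 12), the signed offset is (n·P_0 − (-106))/|n|² = 1250/625 = 2.
P_0' = P_0 − 2t·n = (38, 12, 41) − 4·(20, -9, 12) = (-42, 48, -7).

(-42, 48, -7)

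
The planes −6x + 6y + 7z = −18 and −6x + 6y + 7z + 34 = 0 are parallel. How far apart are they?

Both planes have normal n = (−6, 6, 7), |n| = 11. Any point on the first plane is at distance |(-34) − (-18)|/|n| = 16/11 from the second.

16/11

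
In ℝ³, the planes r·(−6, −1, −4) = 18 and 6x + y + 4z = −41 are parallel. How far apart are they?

Divide the second equation by -1 to match normals: −6x − y − 4z = 41.
Both planes have normal n = (−6, −1, −4), |n| = √53. Any point on the first plane is at distance |41 − 18|/|n| = 23/√53 from the second.

23/√53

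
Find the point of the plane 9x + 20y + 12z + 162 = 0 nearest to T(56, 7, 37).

(38, -33, 13)

n = (9, 20, 12), |n|² = 625, and n·T − (-162) = 1250.
t = 1250/625 = 2, so the foot is T − t·n = (56, 7, 37) − 2·(9, 20, 12) = (38, -33, 13).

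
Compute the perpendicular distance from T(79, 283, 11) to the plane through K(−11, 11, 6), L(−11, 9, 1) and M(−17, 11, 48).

KL = (0, −2, −5) and KM = (−6, 0, 42), so a normal is n = KL × KM = (−84, 30, −12).
d = |(-84)·79 + 30·283 + (-12)·11 − 1182| / √(7056 + 900 + 144) = |540| / 90 = 6.

6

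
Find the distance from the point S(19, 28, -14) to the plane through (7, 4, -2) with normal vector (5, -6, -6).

12√97/97

The plane has equation n·(r − (7, 4, -2)) = 0, i.e. n·r = 23.
Then n·(19, 28, -14) - 23 = -12.
|n| = √(25 + 36 + 36) = √97, so the distance is |-12|/√97 = 12/√97.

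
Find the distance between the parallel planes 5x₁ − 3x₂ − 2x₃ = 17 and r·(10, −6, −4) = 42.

Divide the second equation by 2 to match normals: 5x₁ − 3x₂ − 2x₃ = 21.
Both planes have normal n = (5, −3, −2), |n| = √38. Any point on the first plane is at distance |21 − 17|/|n| = 4/√38 from the second.

2√38/19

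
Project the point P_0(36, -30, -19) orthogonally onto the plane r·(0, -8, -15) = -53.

The perpendicular from P_0 has direction n = (0, -8, -15): r = (36, -30, -19) + λ(0, -8, -15).
Substitute into the plane: n·(P_0 + λn) = -53 gives 525 + 289λ = -53, so λ = -2.
Foot = (36, -30, -19) + (-2)·(0, -8, -15) = (36, -14, 11).

(36, -14, 11)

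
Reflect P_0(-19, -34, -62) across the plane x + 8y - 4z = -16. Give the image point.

With n = (1, 8, -4), the signed offset is (n·P_0 − (-16))/|n|² = -27/81 = -1/3.
P_0' = P_0 − 2t·n = (-19, -34, -62) − (-2/3)·(1, 8, -4) = (-55/3, -86/3, -194/3).

(-55/3, -86/3, -194/3)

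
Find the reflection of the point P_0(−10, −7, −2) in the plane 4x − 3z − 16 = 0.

With n = (4, 0, −3), the signed offset is (n·P_0 − 16)/|n|² = -50/25 = -2.
P_0' = P_0 − 2t·n = (−10, −7, −2) − (-4)·(4, 0, −3) = (6, −7, −14).

(6, -7, -14)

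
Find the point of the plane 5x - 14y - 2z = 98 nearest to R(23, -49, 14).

The perpendicular from R has direction n = (5, -14, -2): r = (23, -49, 14) + μ(5, -14, -2).
Substitute into the plane: n·(R + μn) = 98 gives 773 + 225μ = 98, so μ = -3.
Foot = (23, -49, 14) + (-3)·(5, -14, -2) = (8, -7, 20).

(8, -7, 20)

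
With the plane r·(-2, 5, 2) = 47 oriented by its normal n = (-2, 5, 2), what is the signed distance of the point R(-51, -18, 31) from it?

9√33/11

n·R − 47 = 27.
|n| = √33, so the signed distance is 9√33/11.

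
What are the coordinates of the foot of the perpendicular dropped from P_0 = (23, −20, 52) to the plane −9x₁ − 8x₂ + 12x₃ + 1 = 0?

The perpendicular from P_0 has direction n = (−9, −8, 12): r = (23, −20, 52) + t(−9, −8, 12).
Substitute into the plane: n·(P_0 + tn) = -1 gives 577 + 289t = -1, so t = -2.
Foot = (23, −20, 52) + (-2)·(−9, −8, 12) = (41, −4, 28).

(41, -4, 28)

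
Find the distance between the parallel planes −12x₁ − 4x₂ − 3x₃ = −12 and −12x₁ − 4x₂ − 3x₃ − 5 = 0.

17/13

With common normal n = (−12, −4, −3) (|n| = 13), the distance is |(-12) − 5|/|n| = 17/13.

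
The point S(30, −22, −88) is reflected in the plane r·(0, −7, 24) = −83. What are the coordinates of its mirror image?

(30, -64, 56)

n = (0, −7, 24), |n|² = 625, n·S − (-83) = -1875, so t = -1875/625 = -3.
Foot F = S − (-3)·n = (30, −43, −16); the reflection is 2F − S = (30, −64, 56).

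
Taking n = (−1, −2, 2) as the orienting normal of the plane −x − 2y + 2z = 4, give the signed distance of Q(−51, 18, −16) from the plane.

-7

n·Q − 4 = -21.
|n| = 3, so the signed distance is -21/3 = -7.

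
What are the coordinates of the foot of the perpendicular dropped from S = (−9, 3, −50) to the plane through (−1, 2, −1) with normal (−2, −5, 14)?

(-15, -12, -8)

The perpendicular from S has direction n = (−2, −5, 14): r = (−9, 3, −50) + t(−2, −5, 14).
Substitute into the plane: n·(S + tn) = -22 gives -697 + 225t = -22, so t = 3.
Foot = (−9, 3, −50) + 3·(−2, −5, 14) = (−15, −12, −8).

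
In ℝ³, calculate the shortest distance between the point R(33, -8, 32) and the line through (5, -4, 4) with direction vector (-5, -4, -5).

4√33

Direction vector d = (-5, -4, -5).
AP = (28, -4, 28), and AP × d = (132, 0, -132).
|AP × d|² = 34848 and |d|² = 66, so the distance is √(34848/66) = √528 = 4√33.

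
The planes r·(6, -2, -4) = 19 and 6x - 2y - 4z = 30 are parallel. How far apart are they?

11/(2√14)

With common normal n = (6, -2, -4) (|n| = 2√14), the distance is |19 − 30|/|n| = 11/(2√14).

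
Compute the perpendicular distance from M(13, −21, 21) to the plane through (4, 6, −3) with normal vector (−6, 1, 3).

9√46/46

The plane has equation n·(r − (4, 6, −3)) = 0, i.e. n·r = -27.
n = (−6, 1, 3); n·P − (-27) = -9; |n| = √46; distance = 9/√46 = 9√46/46.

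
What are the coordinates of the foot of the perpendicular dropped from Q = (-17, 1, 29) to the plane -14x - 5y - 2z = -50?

(-3, 6, 31)

n = (-14, -5, -2), |n|² = 225, and n·Q − (-50) = 225.
t = 225/225 = 1, so the foot is Q − t·n = (-17, 1, 29) − 1·(-14, -5, -2) = (-3, 6, 31).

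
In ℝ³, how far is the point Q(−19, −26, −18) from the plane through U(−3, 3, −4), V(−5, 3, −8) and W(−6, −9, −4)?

7/√21

UV = (−2, 0, −4) and UW = (−3, −12, 0), so a normal is n = UV × UW = (−48, 12, 24).
Then n·(−19, −26, −18) − 84 = 84.
|n| = √(2304 + 144 + 576) = 12√21, so the distance is |84|/(12√21) = √21/3.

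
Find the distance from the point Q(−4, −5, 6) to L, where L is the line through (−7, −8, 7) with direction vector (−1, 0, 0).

√10

Direction vector d = (−1, 0, 0).
AP = (3, 3, −1); AP·d = -3, |AP|² = 19, |d|² = 1.
distance² = |AP|² − (AP·d)²/|d|² = 19 − 9/1 = 10, so the distance is √10.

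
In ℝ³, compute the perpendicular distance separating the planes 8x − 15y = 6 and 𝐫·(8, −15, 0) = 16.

With common normal n = (8, −15, 0) (|n| = 17), the distance is |6 − 16|/|n| = 10/17.

10/17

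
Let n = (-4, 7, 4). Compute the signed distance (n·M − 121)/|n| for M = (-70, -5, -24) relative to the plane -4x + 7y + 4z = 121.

n·M − 121 = 28.
|n| = 9, so the signed distance is 28/9.

28/9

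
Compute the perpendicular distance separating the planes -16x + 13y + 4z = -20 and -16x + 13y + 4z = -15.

With common normal n = (-16, 13, 4) (|n| = 21), the distance is |(-20) − (-15)|/|n| = 5/21.

5/21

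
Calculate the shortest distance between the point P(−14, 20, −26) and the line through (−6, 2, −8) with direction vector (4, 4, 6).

2√161

Direction vector d = (4, 4, 6).
AP = (−8, 18, −18), and AP × d = (180, −24, −104).
|AP × d|² = 43792 and |d|² = 68, so the distance is √(43792/68) = √644 = 2√161.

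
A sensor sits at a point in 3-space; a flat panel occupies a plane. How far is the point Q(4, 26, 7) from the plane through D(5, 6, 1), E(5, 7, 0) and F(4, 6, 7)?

DE = (0, 1, −1) and DF = (−1, 0, 6), so a normal is n = DE × DF = (6, 1, 1).
Then n·(4, 26, 7) − 37 = 20.
|n| = √(36 + 1 + 1) = √38, so the distance is |20|/√38 = 20/√38.

10√38/19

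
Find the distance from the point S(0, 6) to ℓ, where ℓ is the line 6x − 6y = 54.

d = |6·0 + (-6)·6 − 54| / √(36 + 36) = |-90|/(6√2) = 15√2/2.

15/√2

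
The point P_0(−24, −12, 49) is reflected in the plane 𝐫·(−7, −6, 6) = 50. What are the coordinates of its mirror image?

(32, 36, 1)

With n = (−7, −6, 6), the signed offset is (n·P_0 − 50)/|n|² = 484/121 = 4.
P_0' = P_0 − 2t·n = (−24, −12, 49) − 8·(−7, −6, 6) = (32, 36, 1).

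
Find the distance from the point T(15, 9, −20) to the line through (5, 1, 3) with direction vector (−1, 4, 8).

3√41

Direction vector d = (−1, 4, 8).
AP = (10, 8, −23); AP·d = -162, |AP|² = 693, |d|² = 81.
distance² = |AP|² − (AP·d)²/|d|² = 693 − 26244/81 = 369, so the distance is 3√41.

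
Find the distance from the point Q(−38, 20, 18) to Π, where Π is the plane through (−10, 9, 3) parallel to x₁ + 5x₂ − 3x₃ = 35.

Parallel planes share the normal n = (1, 5, −3); since (−10, 9, 3) lies on the plane, its equation is x₁ + 5x₂ − 3x₃ = 26.
d = |1·(-38) + 5·20 + (-3)·18 − 26| / √(1 + 25 + 9) = |-18| / √35 = 18/√35.

18/√35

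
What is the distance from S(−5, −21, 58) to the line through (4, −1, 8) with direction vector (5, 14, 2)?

2√689

Direction vector d = (5, 14, 2).
AP = (−9, −20, 50); AP·d = -225, |AP|² = 2981, |d|² = 225.
distance² = |AP|² − (AP·d)²/|d|² = 2981 − 50625/225 = 2756, so the distance is 2√689.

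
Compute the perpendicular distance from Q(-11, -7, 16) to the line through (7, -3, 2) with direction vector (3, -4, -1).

12√3

Direction vector d = (3, -4, -1).
AP = (-18, -4, 14), and AP × d = (60, 24, 84).
|AP × d|² = 11232 and |d|² = 26, so the distance is √(11232/26) = √432 = 12√3.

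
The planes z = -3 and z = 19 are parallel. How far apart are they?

With common normal n = (0, 0, 1) (|n| = 1), the distance is |(-3) − 19|/|n| = 22/1 = 22.

22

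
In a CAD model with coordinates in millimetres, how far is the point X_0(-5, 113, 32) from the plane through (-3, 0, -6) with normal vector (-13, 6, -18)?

The plane has equation n·(r − (-3, 0, -6)) = 0, i.e. n·r = 147.
n = (-13, 6, -18); n·P − 147 = 20; |n| = 23; distance = 20/23.

20/23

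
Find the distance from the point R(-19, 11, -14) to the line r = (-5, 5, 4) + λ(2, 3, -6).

6√10

Direction vector d = (2, 3, -6).
AP = (-14, 6, -18); AP·d = 98, |AP|² = 556, |d|² = 49.
distance² = |AP|² − (AP·d)²/|d|² = 556 − 9604/49 = 360, so the distance is 6√10.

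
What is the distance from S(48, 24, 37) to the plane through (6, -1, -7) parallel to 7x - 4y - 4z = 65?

Parallel planes share the normal n = (7, -4, -4); since (6, -1, -7) lies on the plane, its equation is 7x - 4y - 4z = 74.
Then n·(48, 24, 37) - 74 = 18.
|n| = √(49 + 16 + 16) = 9, so the distance is |18|/9 = 2.

2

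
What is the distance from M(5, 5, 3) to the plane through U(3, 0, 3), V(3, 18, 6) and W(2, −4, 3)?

3/√53

UV = (0, 18, 3) and UW = (−1, −4, 0), so a normal is n = UV × UW = (12, −3, 18).
n = (12, −3, 18); n·P − 90 = 9; |n| = 3√53; distance = 9/(3√53) = 3/√53.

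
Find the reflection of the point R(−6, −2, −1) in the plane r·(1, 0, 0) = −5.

With n = (1, 0, 0), the signed offset is (n·R − (-5))/|n|² = -1/1 = -1.
R' = R − 2t·n = (−6, −2, −1) − (-2)·(1, 0, 0) = (−4, −2, −1).

(-4, -2, -1)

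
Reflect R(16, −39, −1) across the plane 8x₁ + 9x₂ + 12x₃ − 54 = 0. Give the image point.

n = (8, 9, 12), |n|² = 289, n·R − 54 = -289, so t = -289/289 = -1.
Foot F = R − (-1)·n = (24, −30, 11); the reflection is 2F − R = (32, −21, 23).

(32, -21, 23)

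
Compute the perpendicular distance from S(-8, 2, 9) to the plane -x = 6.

d = |(-1)·(-8) − 6| / √(1 + 0 + 0) = |2| / 1 = 2.

2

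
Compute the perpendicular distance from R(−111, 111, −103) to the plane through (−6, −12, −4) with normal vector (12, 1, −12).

3

The plane has equation n·(r − (−6, −12, −4)) = 0, i.e. n·r = -36.
d = |12·(-111) + 1·111 + (-12)·(-103) − (-36)| / √(144 + 1 + 144) = |51| / 17 = 3.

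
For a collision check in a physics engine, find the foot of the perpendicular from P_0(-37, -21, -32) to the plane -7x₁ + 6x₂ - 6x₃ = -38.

(-16, -39, -14)

n = (-7, 6, -6), |n|² = 121, and n·P_0 − (-38) = 363.
t = 363/121 = 3, so the foot is P_0 − t·n = (-37, -21, -32) − 3·(-7, 6, -6) = (-16, -39, -14).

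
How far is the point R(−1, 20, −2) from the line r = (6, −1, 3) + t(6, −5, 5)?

Direction vector d = (6, −5, 5).
AP = (−7, 21, −5); AP·d = -172, |AP|² = 515, |d|² = 86.
distance² = |AP|² − (AP·d)²/|d|² = 515 − 29584/86 = 171, so the distance is 3√19.

3√19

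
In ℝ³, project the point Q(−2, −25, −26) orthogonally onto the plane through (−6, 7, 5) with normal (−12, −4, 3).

(-38/13, -329/13, -335/13)

n = (−12, −4, 3), |n|² = 169, and n·Q − 59 = -13.
t = -13/169 = -1/13, so the foot is Q − t·n = (−2, −25, −26) − (-1/13)·(−12, −4, 3) = (−38/13, −329/13, −335/13).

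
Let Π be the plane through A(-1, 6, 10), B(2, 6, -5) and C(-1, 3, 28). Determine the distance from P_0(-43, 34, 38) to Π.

14/√62

AB = (3, 0, -15) and AC = (0, -3, 18), so a normal is n = AB × AC = (-45, -54, -9).
Then n·(-43, 34, 38) - (-369) = 126.
|n| = √(2025 + 2916 + 81) = 9√62, so the distance is |126|/(9√62) = 7√62/31.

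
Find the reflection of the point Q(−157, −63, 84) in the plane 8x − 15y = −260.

(-2621/17, -1161/17, 84)

n = (8, −15, 0), |n|² = 289, n·Q − (-260) = -51, so t = -51/289 = -3/17.
Foot F = Q − (-3/17)·n = (−2645/17, −1116/17, 84); the reflection is 2F − Q = (−2621/17, −1161/17, 84).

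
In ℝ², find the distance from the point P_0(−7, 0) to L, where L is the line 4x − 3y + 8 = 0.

d = |4·(-7) + (-3)·0 − (-8)| / √(16 + 9) = |-20|/5 = 4.

4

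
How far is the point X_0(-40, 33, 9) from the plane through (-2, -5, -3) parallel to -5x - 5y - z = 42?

Parallel planes share the normal n = (-5, -5, -1); since (-2, -5, -3) lies on the plane, its equation is -5x - 5y - z = 38.
Then n·(-40, 33, 9) - 38 = -12.
|n| = √(25 + 25 + 1) = √51, so the distance is |-12|/√51 = 12/√51.

4√51/17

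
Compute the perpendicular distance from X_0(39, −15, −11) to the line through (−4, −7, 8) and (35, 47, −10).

A direction vector is d = (39, 54, −18).
AP = (43, −8, −19), and AP × d = (1170, 33, 2634).
|AP × d|² = 8307945 and |d|² = 4761, so the distance is √(8307945/4761) = √1745.

√1745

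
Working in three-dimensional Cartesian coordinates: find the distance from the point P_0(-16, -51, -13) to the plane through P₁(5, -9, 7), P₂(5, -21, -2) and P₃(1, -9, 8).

P₁P₂ = (0, -12, -9) and P₁P₃ = (-4, 0, 1), so a normal is n = P₁P₂ × P₁P₃ = (-12, 36, -48).
Then n·(-16, -51, -13) - (-720) = -300.
|n| = √(144 + 1296 + 2304) = 12√26, so the distance is |-300|/(12√26) = 25√26/26.

25√26/26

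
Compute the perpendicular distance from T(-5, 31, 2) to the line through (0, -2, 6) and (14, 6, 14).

√1049

A direction vector is d = (14, 8, 8).
AP = (-5, 33, -4); AP·d = 162, |AP|² = 1130, |d|² = 324.
distance² = |AP|² − (AP·d)²/|d|² = 1130 − 26244/324 = 1049, so the distance is √1049.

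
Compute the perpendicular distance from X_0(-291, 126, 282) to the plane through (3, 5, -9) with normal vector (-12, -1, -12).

5

The plane has equation n·(r − (3, 5, -9)) = 0, i.e. n·r = 67.
Then n·(-291, 126, 282) - 67 = -85.
|n| = √(144 + 1 + 144) = 17, so the distance is |-85|/17 = 5.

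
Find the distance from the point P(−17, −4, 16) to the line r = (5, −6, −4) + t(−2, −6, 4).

2√166

Direction vector d = (−2, −6, 4).
AP = (−22, 2, 20); AP·d = 112, |AP|² = 888, |d|² = 56.
distance² = |AP|² − (AP·d)²/|d|² = 888 − 12544/56 = 664, so the distance is 2√166.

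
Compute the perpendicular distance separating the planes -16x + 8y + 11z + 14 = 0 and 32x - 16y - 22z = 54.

13/21

Divide the second equation by -2 to match normals: -16x + 8y + 11z = -27.
With common normal n = (-16, 8, 11) (|n| = 21), the distance is |(-14) − (-27)|/|n| = 13/21.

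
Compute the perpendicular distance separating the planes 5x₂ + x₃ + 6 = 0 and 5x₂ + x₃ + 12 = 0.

3√26/13

With common normal n = (0, 5, 1) (|n| = √26), the distance is |(-6) − (-12)|/|n| = 6/√26 = 3√26/13.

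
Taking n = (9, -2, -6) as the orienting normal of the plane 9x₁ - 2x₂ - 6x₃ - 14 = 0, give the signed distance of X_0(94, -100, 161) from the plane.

6

n·X_0 − 14 = 66.
|n| = 11, so the signed distance is 66/11 = 6.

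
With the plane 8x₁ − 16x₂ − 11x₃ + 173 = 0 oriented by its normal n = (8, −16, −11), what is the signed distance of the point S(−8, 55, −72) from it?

1

n·S − (-173) = 21.
|n| = 21, so the signed distance is 21/21 = 1.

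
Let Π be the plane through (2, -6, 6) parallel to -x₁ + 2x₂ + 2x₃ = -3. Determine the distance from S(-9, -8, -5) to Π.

5

Parallel planes share the normal n = (-1, 2, 2); since (2, -6, 6) lies on the plane, its equation is -x₁ + 2x₂ + 2x₃ = -2.
Then n·(-9, -8, -5) - (-2) = -15.
|n| = √(1 + 4 + 4) = 3, so the distance is |-15|/3 = 5.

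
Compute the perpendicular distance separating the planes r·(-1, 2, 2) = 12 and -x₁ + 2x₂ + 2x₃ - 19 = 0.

7/3

With common normal n = (-1, 2, 2) (|n| = 3), the distance is |12 − 19|/|n| = 7/3.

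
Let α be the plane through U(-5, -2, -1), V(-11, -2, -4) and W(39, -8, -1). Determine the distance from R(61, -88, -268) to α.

4

UV = (-6, 0, -3) and UW = (44, -6, 0), so a normal is n = UV × UW = (-18, -132, 36).
Then n·(61, -88, -268) - 318 = 552.
|n| = √(324 + 17424 + 1296) = 138, so the distance is |552|/138 = 4.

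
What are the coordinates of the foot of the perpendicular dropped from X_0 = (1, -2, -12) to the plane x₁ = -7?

The perpendicular from X_0 has direction n = (1, 0, 0): r = (1, -2, -12) + μ(1, 0, 0).
Substitute into the plane: n·(X_0 + μn) = -7 gives 1 + 1μ = -7, so μ = -8.
Foot = (1, -2, -12) + (-8)·(1, 0, 0) = (-7, -2, -12).

(-7, -2, -12)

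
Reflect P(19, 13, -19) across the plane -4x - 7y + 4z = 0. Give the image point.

(-5, -29, 5)

With n = (-4, -7, 4), the signed offset is (n·P − 0)/|n|² = -243/81 = -3.
P' = P − 2t·n = (19, 13, -19) − (-6)·(-4, -7, 4) = (-5, -29, 5).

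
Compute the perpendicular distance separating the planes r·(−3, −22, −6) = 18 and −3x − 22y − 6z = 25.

Both planes have normal n = (−3, −22, −6), |n| = 23. Any point on the first plane is at distance |25 − 18|/|n| = 7/23 from the second.

7/23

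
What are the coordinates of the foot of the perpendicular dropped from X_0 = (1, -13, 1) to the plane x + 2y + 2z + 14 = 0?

n = (1, 2, 2), |n|² = 9, and n·X_0 − (-14) = -9.
t = -9/9 = -1, so the foot is X_0 − t·n = (1, -13, 1) − (-1)·(1, 2, 2) = (2, -11, 3).

(2, -11, 3)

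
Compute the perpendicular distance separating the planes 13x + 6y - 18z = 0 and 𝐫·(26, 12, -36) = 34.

Divide the second equation by 2 to match normals: 13x + 6y - 18z = 17.
With common normal n = (13, 6, -18) (|n| = 23), the distance is |0 − 17|/|n| = 17/23.

17/23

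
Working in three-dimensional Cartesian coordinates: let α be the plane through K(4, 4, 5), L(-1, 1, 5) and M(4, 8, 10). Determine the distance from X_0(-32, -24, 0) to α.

KL = (-5, -3, 0) and KM = (0, 4, 5), so a normal is n = KL × KM = (-15, 25, -20).
n = (-15, 25, -20); n·P − (-60) = -60; |n| = 25√2; distance = 60/(25√2) = 6√2/5.

6√2/5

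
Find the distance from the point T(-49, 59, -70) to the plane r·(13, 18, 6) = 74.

d = |13·(-49) + 18·59 + 6·(-70) − 74| / √(169 + 324 + 36) = |-69| / 23 = 3.

3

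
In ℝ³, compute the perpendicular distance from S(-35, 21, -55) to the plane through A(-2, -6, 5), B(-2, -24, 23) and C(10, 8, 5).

AB = (0, -18, 18) and AC = (12, 14, 0), so a normal is n = AB × AC = (-252, 216, 216).
Then n·(-35, 21, -55) - 288 = 1188.
|n| = √(63504 + 46656 + 46656) = 396, so the distance is |1188|/396 = 3.

3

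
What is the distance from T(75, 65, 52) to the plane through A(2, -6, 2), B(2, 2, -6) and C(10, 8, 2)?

AB = (0, 8, -8) and AC = (8, 14, 0), so a normal is n = AB × AC = (112, -64, -64).
d = |112·75 + (-64)·65 + (-64)·52 − 480| / √(12544 + 4096 + 4096) = |432| / 144 = 3.

3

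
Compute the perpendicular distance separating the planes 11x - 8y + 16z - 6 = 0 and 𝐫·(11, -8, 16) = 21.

With common normal n = (11, -8, 16) (|n| = 21), the distance is |6 − 21|/|n| = 15/21 = 5/7.

5/7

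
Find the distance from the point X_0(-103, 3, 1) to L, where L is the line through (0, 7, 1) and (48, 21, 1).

A direction vector is d = (48, 14, 0).
AP = (-103, -4, 0), and AP × d = (0, 0, -1250).
|AP × d|² = 1562500 and |d|² = 2500, so the distance is √(1562500/2500) = √625 = 25.

25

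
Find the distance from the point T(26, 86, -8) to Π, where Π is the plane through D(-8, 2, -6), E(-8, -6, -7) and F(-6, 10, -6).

4

DE = (0, -8, -1) and DF = (2, 8, 0), so a normal is n = DE × DF = (8, -2, 16).
Then n·(26, 86, -8) - (-164) = 72.
|n| = √(64 + 4 + 256) = 18, so the distance is |72|/18 = 4.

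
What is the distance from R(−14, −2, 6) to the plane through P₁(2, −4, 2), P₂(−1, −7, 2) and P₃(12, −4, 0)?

2√3/9

P₁P₂ = (−3, −3, 0) and P₁P₃ = (10, 0, −2), so a normal is n = P₁P₂ × P₁P₃ = (6, −6, 30).
n = (6, −6, 30); n·P − 96 = 12; |n| = 18√3; distance = 12/(18√3) = 2/(3√3).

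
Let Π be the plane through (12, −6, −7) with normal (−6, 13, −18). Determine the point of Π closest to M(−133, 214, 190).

The perpendicular from M has direction n = (−6, 13, −18): r = (−133, 214, 190) + μ(−6, 13, −18).
Substitute into the plane: n·(M + μn) = -24 gives 160 + 529μ = -24, so μ = -8/23.
Foot = (−133, 214, 190) + (-8/23)·(−6, 13, −18) = (−3011/23, 4818/23, 4514/23).

(-3011/23, 4818/23, 4514/23)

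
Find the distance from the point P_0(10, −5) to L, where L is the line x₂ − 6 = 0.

11

d = |0·10 + 1·(-5) − 6| / √(0 + 1) = |-11|/1 = 11.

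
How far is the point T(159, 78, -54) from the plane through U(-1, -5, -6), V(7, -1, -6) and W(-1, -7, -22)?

8

UV = (8, 4, 0) and UW = (0, -2, -16), so a normal is n = UV × UW = (-64, 128, -16).
Then n·(159, 78, -54) - (-480) = 1152.
|n| = √(4096 + 16384 + 256) = 144, so the distance is |1152|/144 = 8.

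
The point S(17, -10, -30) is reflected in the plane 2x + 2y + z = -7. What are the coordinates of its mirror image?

n = (2, 2, 1), |n|² = 9, n·S − (-7) = -9, so t = -9/9 = -1.
Foot F = S − (-1)·n = (19, -8, -29); the reflection is 2F − S = (21, -6, -28).

(21, -6, -28)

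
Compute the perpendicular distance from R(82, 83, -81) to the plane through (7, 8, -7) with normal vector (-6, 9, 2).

The plane has equation n·(r − (7, 8, -7)) = 0, i.e. n·r = 16.
Then n·(82, 83, -81) - 16 = 77.
|n| = √(36 + 81 + 4) = 11, so the distance is |77|/11 = 7.

7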